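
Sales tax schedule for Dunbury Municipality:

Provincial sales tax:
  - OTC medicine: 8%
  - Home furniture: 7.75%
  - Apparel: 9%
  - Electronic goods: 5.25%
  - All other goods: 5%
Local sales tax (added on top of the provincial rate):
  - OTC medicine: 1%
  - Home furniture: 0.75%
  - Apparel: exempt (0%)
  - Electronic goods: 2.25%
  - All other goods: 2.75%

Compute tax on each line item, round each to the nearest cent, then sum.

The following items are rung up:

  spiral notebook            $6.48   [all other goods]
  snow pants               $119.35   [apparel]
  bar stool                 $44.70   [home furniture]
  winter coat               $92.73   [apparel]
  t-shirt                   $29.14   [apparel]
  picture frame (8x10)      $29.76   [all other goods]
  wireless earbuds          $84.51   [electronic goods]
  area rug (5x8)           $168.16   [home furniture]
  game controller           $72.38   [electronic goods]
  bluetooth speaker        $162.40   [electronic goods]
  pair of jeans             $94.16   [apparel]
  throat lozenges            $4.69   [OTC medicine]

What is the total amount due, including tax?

Spiral notebook $6.48: all other goods → 5% + 2.75% local = 7.75% → $0.50
Snow pants $119.35: apparel → 9% + 0% local = 9% → $10.74
Bar stool $44.70: home furniture → 7.75% + 0.75% local = 8.5% → $3.80
Winter coat $92.73: apparel → 9% + 0% local = 9% → $8.35
T-shirt $29.14: apparel → 9% + 0% local = 9% → $2.62
Picture frame (8x10) $29.76: all other goods → 5% + 2.75% local = 7.75% → $2.31
Wireless earbuds $84.51: electronic goods → 5.25% + 2.25% local = 7.5% → $6.34
Area rug (5x8) $168.16: home furniture → 7.75% + 0.75% local = 8.5% → $14.29
Game controller $72.38: electronic goods → 5.25% + 2.25% local = 7.5% → $5.43
Bluetooth speaker $162.40: electronic goods → 5.25% + 2.25% local = 7.5% → $12.18
Pair of jeans $94.16: apparel → 9% + 0% local = 9% → $8.47
Throat lozenges $4.69: OTC medicine → 8% + 1% local = 9% → $0.42
Subtotal = $908.46; tax = $75.45; total due = $983.91

$983.91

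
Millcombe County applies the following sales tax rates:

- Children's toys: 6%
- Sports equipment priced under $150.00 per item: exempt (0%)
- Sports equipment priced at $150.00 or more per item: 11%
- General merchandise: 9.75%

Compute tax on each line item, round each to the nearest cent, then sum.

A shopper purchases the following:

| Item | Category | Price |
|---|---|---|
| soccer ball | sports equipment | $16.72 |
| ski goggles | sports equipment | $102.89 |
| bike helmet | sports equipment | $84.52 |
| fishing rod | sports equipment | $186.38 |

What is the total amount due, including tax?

$411.01

Soccer ball $16.72: sports equipment, under $150.00 → 0% → $0.00
Ski goggles $102.89: sports equipment, under $150.00 → 0% → $0.00
Bike helmet $84.52: sports equipment, under $150.00 → 0% → $0.00
Fishing rod $186.38: sports equipment, $150.00 or more → 11% → $20.50
Subtotal = $390.51; tax = $20.50; total due = $411.01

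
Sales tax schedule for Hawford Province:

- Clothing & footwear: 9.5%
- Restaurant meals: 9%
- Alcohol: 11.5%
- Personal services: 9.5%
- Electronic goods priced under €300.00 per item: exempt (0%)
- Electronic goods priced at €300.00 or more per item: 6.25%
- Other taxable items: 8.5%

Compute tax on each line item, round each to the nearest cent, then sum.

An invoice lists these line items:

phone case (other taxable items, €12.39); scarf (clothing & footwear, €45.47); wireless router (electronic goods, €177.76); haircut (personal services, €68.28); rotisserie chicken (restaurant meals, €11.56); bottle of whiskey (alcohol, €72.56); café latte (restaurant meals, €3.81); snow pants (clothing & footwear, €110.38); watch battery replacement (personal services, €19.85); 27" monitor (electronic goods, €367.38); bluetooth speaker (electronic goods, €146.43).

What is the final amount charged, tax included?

€1092.79

Phone case €12.39: other taxable items → 8.5% → €1.05
Scarf €45.47: clothing & footwear → 9.5% → €4.32
Wireless router €177.76: electronic goods, under €300.00 → 0% → €0.00
Haircut €68.28: personal services → 9.5% → €6.49
Rotisserie chicken €11.56: restaurant meals → 9% → €1.04
Bottle of whiskey €72.56: alcohol → 11.5% → €8.34
Café latte €3.81: restaurant meals → 9% → €0.34
Snow pants €110.38: clothing & footwear → 9.5% → €10.49
Watch battery replacement €19.85: personal services → 9.5% → €1.89
27" monitor €367.38: electronic goods, €300.00 or more → 6.25% → €22.96
Bluetooth speaker €146.43: electronic goods, under €300.00 → 0% → €0.00
Subtotal = €1035.87; tax = €56.92; total due = €1092.79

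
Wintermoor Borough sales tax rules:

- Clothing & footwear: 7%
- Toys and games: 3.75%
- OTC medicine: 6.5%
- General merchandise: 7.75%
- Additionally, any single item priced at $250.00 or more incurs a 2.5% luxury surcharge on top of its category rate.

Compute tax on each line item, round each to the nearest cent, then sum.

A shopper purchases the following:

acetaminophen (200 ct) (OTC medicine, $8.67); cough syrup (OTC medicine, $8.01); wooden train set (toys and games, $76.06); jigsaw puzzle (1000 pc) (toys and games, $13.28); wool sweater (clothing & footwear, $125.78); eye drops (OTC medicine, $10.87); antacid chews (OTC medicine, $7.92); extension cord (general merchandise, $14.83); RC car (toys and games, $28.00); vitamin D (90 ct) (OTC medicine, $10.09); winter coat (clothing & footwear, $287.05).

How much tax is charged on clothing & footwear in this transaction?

$36.07

Wool sweater $125.78: clothing & footwear → 7% → $8.80
Winter coat $287.05: clothing & footwear → 7% + 2.5% surcharge = 9.5% → $27.27
Tax on clothing & footwear = $8.80 + $27.27 = $36.07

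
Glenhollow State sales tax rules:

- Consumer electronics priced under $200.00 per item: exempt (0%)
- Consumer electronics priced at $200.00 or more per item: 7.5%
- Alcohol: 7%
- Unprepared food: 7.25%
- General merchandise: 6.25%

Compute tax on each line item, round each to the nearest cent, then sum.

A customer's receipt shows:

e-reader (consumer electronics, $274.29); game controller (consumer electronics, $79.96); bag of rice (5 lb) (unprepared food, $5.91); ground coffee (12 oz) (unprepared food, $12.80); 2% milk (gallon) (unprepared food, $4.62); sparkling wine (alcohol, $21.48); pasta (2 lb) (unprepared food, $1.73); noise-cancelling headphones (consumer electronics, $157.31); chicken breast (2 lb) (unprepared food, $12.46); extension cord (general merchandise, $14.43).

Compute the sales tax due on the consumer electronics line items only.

E-reader $274.29: consumer electronics, $200.00 or more → 7.5% → $20.57
Game controller $79.96: consumer electronics, under $200.00 → 0% → $0.00
Noise-cancelling headphones $157.31: consumer electronics, under $200.00 → 0% → $0.00
Tax on consumer electronics = $20.57 + $0.00 + $0.00 = $20.57

$20.57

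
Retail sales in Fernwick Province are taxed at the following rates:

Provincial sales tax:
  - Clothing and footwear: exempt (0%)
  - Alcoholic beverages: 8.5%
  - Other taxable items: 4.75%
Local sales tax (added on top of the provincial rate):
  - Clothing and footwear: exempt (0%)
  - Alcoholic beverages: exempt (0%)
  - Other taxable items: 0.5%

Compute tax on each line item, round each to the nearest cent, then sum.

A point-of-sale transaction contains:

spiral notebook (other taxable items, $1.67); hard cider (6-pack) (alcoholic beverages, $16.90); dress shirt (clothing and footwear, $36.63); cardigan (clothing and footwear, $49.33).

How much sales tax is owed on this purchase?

$1.53

Spiral notebook $1.67: other taxable items → 4.75% + 0.5% local = 5.25% → $0.09
Hard cider (6-pack) $16.90: alcoholic beverages → 8.5% + 0% local = 8.5% → $1.44
Dress shirt $36.63: clothing and footwear → 0% + 0% local = 0% → $0.00
Cardigan $49.33: clothing and footwear → 0% + 0% local = 0% → $0.00
Total tax = $0.09 + $1.44 = $1.53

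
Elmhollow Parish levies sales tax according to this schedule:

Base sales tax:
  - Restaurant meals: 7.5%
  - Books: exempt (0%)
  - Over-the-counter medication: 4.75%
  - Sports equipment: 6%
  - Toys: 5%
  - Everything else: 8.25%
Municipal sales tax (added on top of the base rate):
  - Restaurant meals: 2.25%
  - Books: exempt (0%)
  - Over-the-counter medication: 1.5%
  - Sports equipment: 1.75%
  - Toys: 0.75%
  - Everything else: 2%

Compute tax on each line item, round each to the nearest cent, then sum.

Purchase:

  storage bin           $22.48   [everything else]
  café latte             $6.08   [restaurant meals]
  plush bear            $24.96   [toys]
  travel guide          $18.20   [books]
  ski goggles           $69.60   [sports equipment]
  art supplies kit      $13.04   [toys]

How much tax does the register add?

$10.47

Storage bin $22.48: everything else → 8.25% + 2% municipal = 10.25% → $2.30
Café latte $6.08: restaurant meals → 7.5% + 2.25% municipal = 9.75% → $0.59
Plush bear $24.96: toys → 5% + 0.75% municipal = 5.75% → $1.44
Travel guide $18.20: books → 0% + 0% municipal = 0% → $0.00
Ski goggles $69.60: sports equipment → 6% + 1.75% municipal = 7.75% → $5.39
Art supplies kit $13.04: toys → 5% + 0.75% municipal = 5.75% → $0.75
Total tax = $2.30 + $0.59 + $1.44 + $5.39 + $0.75 = $10.47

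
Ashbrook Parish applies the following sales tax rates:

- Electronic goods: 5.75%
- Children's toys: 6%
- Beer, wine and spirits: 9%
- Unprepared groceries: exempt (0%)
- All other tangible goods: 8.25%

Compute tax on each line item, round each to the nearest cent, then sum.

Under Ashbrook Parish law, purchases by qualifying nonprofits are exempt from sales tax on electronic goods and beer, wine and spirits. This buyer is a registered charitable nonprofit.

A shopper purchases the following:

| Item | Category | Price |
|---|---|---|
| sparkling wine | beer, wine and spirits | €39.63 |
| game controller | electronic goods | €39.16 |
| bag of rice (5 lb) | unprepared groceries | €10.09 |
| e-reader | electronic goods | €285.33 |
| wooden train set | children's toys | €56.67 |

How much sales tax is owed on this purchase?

Sparkling wine €39.63: beer, wine and spirits, buyer-exempt → 0% → €0.00
Game controller €39.16: electronic goods, buyer-exempt → 0% → €0.00
Bag of rice (5 lb) €10.09: unprepared groceries → 0% → €0.00
E-reader €285.33: electronic goods, buyer-exempt → 0% → €0.00
Wooden train set €56.67: children's toys → 6% → €3.40
Total tax = €3.40

€3.40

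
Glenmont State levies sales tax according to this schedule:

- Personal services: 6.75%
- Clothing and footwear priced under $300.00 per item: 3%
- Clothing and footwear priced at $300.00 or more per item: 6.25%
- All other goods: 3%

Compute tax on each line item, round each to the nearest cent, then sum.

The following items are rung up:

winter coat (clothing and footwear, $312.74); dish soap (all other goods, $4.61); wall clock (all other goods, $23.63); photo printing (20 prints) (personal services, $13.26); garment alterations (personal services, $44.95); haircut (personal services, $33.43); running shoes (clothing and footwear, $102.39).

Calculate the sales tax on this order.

$29.66

Winter coat $312.74: clothing and footwear, $300.00 or more → 6.25% → $19.55
Dish soap $4.61: all other goods → 3% → $0.14
Wall clock $23.63: all other goods → 3% → $0.71
Photo printing (20 prints) $13.26: personal services → 6.75% → $0.90
Garment alterations $44.95: personal services → 6.75% → $3.03
Haircut $33.43: personal services → 6.75% → $2.26
Running shoes $102.39: clothing and footwear, under $300.00 → 3% → $3.07
Total tax = $19.55 + $0.14 + $0.71 + $0.90 + $3.03 + $2.26 + $3.07 = $29.66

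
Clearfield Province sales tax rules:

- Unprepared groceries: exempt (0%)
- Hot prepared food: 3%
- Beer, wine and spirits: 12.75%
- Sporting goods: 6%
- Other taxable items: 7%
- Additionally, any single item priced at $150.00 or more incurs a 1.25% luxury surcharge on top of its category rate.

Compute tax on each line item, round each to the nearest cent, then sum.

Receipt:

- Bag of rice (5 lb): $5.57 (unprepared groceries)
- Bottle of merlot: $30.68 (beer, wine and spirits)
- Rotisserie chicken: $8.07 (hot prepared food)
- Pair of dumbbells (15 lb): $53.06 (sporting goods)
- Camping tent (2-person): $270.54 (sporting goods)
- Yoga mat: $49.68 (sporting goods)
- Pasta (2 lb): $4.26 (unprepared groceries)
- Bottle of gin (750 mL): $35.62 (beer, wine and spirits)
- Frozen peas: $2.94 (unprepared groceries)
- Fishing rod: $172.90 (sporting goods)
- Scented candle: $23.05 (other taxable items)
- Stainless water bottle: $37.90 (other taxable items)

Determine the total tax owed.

Bag of rice (5 lb) $5.57: unprepared groceries → 0% → $0.00
Bottle of merlot $30.68: beer, wine and spirits → 12.75% → $3.91
Rotisserie chicken $8.07: hot prepared food → 3% → $0.24
Pair of dumbbells (15 lb) $53.06: sporting goods → 6% → $3.18
Camping tent (2-person) $270.54: sporting goods → 6% + 1.25% surcharge = 7.25% → $19.61
Yoga mat $49.68: sporting goods → 6% → $2.98
Pasta (2 lb) $4.26: unprepared groceries → 0% → $0.00
Bottle of gin (750 mL) $35.62: beer, wine and spirits → 12.75% → $4.54
Frozen peas $2.94: unprepared groceries → 0% → $0.00
Fishing rod $172.90: sporting goods → 6% + 1.25% surcharge = 7.25% → $12.54
Scented candle $23.05: other taxable items → 7% → $1.61
Stainless water bottle $37.90: other taxable items → 7% → $2.65
Total tax = $3.91 + $0.24 + $3.18 + $19.61 + $2.98 + $4.54 + $12.54 + $1.61 + $2.65 = $51.26

$51.26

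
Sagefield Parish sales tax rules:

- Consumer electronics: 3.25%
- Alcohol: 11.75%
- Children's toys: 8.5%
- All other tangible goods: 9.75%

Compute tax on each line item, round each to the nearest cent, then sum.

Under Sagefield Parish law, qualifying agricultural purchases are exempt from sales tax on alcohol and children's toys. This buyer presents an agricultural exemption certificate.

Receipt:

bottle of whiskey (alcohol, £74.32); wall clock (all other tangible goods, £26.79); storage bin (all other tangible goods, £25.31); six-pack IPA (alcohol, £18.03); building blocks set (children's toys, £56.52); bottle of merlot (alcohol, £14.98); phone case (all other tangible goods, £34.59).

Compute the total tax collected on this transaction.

Bottle of whiskey £74.32: alcohol, buyer-exempt → 0% → £0.00
Wall clock £26.79: all other tangible goods → 9.75% → £2.61
Storage bin £25.31: all other tangible goods → 9.75% → £2.47
Six-pack IPA £18.03: alcohol, buyer-exempt → 0% → £0.00
Building blocks set £56.52: children's toys, buyer-exempt → 0% → £0.00
Bottle of merlot £14.98: alcohol, buyer-exempt → 0% → £0.00
Phone case £34.59: all other tangible goods → 9.75% → £3.37
Total tax = £2.61 + £2.47 + £3.37 = £8.45

£8.45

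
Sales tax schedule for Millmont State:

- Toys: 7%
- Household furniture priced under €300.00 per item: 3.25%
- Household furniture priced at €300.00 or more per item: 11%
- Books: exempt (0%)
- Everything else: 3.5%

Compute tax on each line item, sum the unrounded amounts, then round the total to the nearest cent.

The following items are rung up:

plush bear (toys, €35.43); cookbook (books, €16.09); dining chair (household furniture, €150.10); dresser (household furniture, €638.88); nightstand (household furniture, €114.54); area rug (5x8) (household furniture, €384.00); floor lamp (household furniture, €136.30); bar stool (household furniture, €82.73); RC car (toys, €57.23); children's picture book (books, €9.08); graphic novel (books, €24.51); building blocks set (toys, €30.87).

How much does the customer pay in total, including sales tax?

Plush bear €35.43: toys → 7% → €2.4801
Cookbook €16.09: books → 0% → €0.00
Dining chair €150.10: household furniture, under €300.00 → 3.25% → €4.87825
Dresser €638.88: household furniture, €300.00 or more → 11% → €70.2768
Nightstand €114.54: household furniture, under €300.00 → 3.25% → €3.72255
Area rug (5x8) €384.00: household furniture, €300.00 or more → 11% → €42.24
Floor lamp €136.30: household furniture, under €300.00 → 3.25% → €4.42975
Bar stool €82.73: household furniture, under €300.00 → 3.25% → €2.688725
RC car €57.23: toys → 7% → €4.0061
Children's picture book €9.08: books → 0% → €0.00
Graphic novel €24.51: books → 0% → €0.00
Building blocks set €30.87: toys → 7% → €2.1609
Subtotal = €1679.76; unrounded tax = €136.883175 → €136.88; total due = €1816.64

€1816.64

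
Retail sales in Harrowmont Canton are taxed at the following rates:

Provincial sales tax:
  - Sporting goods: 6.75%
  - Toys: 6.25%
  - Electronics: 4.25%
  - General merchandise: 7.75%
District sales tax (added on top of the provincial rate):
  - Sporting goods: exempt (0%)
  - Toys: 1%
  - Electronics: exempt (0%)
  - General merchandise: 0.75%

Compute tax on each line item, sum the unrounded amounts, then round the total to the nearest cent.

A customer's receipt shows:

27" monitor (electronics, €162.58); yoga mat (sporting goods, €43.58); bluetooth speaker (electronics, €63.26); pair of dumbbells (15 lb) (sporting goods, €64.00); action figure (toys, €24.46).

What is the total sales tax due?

27" monitor €162.58: electronics → 4.25% + 0% district = 4.25% → €6.90965
Yoga mat €43.58: sporting goods → 6.75% + 0% district = 6.75% → €2.94165
Bluetooth speaker €63.26: electronics → 4.25% + 0% district = 4.25% → €2.68855
Pair of dumbbells (15 lb) €64.00: sporting goods → 6.75% + 0% district = 6.75% → €4.32
Action figure €24.46: toys → 6.25% + 1% district = 7.25% → €1.77335
Unrounded tax sum = €18.6332 → €18.63

€18.63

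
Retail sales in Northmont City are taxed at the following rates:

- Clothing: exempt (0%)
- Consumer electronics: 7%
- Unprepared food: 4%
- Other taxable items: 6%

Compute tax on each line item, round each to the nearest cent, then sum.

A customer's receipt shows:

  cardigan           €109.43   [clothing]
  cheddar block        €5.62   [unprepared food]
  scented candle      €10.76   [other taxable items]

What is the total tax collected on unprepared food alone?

€0.22

Cheddar block €5.62: unprepared food → 4% → €0.22
Tax on unprepared food = €0.22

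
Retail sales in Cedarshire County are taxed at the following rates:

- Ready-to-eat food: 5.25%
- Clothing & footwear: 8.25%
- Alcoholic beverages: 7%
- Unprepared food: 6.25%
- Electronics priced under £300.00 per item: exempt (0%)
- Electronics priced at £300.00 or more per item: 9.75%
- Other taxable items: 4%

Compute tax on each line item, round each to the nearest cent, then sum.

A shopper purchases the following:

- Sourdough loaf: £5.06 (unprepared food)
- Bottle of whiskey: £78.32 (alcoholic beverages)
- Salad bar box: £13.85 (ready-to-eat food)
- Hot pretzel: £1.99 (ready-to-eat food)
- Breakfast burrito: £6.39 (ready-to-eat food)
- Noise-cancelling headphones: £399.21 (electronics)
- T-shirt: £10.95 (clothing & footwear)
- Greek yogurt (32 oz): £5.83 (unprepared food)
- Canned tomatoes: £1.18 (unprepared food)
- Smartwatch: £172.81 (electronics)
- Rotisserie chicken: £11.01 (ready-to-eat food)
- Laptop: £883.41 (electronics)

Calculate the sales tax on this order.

Sourdough loaf £5.06: unprepared food → 6.25% → £0.32
Bottle of whiskey £78.32: alcoholic beverages → 7% → £5.48
Salad bar box £13.85: ready-to-eat food → 5.25% → £0.73
Hot pretzel £1.99: ready-to-eat food → 5.25% → £0.10
Breakfast burrito £6.39: ready-to-eat food → 5.25% → £0.34
Noise-cancelling headphones £399.21: electronics, £300.00 or more → 9.75% → £38.92
T-shirt £10.95: clothing & footwear → 8.25% → £0.90
Greek yogurt (32 oz) £5.83: unprepared food → 6.25% → £0.36
Canned tomatoes £1.18: unprepared food → 6.25% → £0.07
Smartwatch £172.81: electronics, under £300.00 → 0% → £0.00
Rotisserie chicken £11.01: ready-to-eat food → 5.25% → £0.58
Laptop £883.41: electronics, £300.00 or more → 9.75% → £86.13
Total tax = £0.32 + £5.48 + £0.73 + £0.10 + £0.34 + £38.92 + £0.90 + £0.36 + £0.07 + £0.58 + £86.13 = £133.93

£133.93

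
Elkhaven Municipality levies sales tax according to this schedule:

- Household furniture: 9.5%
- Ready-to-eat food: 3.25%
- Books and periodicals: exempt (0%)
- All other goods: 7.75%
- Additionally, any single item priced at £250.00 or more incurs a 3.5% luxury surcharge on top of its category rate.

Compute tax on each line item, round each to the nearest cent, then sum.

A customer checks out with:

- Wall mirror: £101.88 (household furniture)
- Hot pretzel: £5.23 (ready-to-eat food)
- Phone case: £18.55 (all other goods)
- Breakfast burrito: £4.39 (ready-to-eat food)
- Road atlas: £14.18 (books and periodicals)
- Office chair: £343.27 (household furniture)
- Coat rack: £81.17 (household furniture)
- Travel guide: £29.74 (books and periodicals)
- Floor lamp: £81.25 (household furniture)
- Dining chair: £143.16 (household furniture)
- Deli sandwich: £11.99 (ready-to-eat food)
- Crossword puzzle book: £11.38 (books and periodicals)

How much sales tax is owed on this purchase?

Wall mirror £101.88: household furniture → 9.5% → £9.68
Hot pretzel £5.23: ready-to-eat food → 3.25% → £0.17
Phone case £18.55: all other goods → 7.75% → £1.44
Breakfast burrito £4.39: ready-to-eat food → 3.25% → £0.14
Road atlas £14.18: books and periodicals → 0% → £0.00
Office chair £343.27: household furniture → 9.5% + 3.5% surcharge = 13% → £44.63
Coat rack £81.17: household furniture → 9.5% → £7.71
Travel guide £29.74: books and periodicals → 0% → £0.00
Floor lamp £81.25: household furniture → 9.5% → £7.72
Dining chair £143.16: household furniture → 9.5% → £13.60
Deli sandwich £11.99: ready-to-eat food → 3.25% → £0.39
Crossword puzzle book £11.38: books and periodicals → 0% → £0.00
Total tax = £9.68 + £0.17 + £1.44 + £0.14 + £44.63 + £7.71 + £7.72 + £13.60 + £0.39 = £85.48

£85.48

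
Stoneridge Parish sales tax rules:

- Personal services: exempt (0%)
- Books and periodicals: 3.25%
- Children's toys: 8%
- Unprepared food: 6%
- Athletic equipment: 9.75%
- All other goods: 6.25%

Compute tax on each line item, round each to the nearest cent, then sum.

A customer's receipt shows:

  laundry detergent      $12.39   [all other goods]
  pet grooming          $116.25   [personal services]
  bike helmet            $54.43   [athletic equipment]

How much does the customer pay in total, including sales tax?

$189.15

Laundry detergent $12.39: all other goods → 6.25% → $0.77
Pet grooming $116.25: personal services → 0% → $0.00
Bike helmet $54.43: athletic equipment → 9.75% → $5.31
Subtotal = $183.07; tax = $6.08; total due = $189.15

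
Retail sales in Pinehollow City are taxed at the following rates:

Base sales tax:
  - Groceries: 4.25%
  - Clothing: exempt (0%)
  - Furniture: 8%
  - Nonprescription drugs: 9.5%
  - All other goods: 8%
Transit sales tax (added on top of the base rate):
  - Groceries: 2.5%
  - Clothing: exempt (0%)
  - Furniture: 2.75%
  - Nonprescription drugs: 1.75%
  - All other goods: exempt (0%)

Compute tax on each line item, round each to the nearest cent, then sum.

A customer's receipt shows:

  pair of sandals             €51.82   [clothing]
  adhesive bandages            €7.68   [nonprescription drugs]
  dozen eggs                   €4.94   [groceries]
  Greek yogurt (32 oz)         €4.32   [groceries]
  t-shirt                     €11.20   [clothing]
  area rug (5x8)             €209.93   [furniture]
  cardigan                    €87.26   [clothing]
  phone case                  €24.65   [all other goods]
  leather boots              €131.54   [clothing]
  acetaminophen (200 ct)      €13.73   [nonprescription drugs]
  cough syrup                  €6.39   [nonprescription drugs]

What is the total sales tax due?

€28.28

Pair of sandals €51.82: clothing → 0% + 0% transit = 0% → €0.00
Adhesive bandages €7.68: nonprescription drugs → 9.5% + 1.75% transit = 11.25% → €0.86
Dozen eggs €4.94: groceries → 4.25% + 2.5% transit = 6.75% → €0.33
Greek yogurt (32 oz) €4.32: groceries → 4.25% + 2.5% transit = 6.75% → €0.29
T-shirt €11.20: clothing → 0% + 0% transit = 0% → €0.00
Area rug (5x8) €209.93: furniture → 8% + 2.75% transit = 10.75% → €22.57
Cardigan €87.26: clothing → 0% + 0% transit = 0% → €0.00
Phone case €24.65: all other goods → 8% + 0% transit = 8% → €1.97
Leather boots €131.54: clothing → 0% + 0% transit = 0% → €0.00
Acetaminophen (200 ct) €13.73: nonprescription drugs → 9.5% + 1.75% transit = 11.25% → €1.54
Cough syrup €6.39: nonprescription drugs → 9.5% + 1.75% transit = 11.25% → €0.72
Total tax = €0.86 + €0.33 + €0.29 + €22.57 + €1.97 + €1.54 + €0.72 = €28.28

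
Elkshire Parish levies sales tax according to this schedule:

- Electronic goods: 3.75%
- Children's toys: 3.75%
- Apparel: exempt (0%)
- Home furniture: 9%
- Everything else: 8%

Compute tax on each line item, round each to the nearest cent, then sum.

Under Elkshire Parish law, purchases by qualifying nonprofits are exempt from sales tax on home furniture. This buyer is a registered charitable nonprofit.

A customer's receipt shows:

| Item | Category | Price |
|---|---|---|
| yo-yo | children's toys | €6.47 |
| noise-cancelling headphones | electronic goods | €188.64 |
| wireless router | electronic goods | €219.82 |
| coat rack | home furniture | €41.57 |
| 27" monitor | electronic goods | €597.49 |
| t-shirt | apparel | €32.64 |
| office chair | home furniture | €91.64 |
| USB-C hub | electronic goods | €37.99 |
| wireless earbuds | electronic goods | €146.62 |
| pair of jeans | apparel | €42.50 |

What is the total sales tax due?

Yo-yo €6.47: children's toys → 3.75% → €0.24
Noise-cancelling headphones €188.64: electronic goods → 3.75% → €7.07
Wireless router €219.82: electronic goods → 3.75% → €8.24
Coat rack €41.57: home furniture, buyer-exempt → 0% → €0.00
27" monitor €597.49: electronic goods → 3.75% → €22.41
T-shirt €32.64: apparel → 0% → €0.00
Office chair €91.64: home furniture, buyer-exempt → 0% → €0.00
USB-C hub €37.99: electronic goods → 3.75% → €1.42
Wireless earbuds €146.62: electronic goods → 3.75% → €5.50
Pair of jeans €42.50: apparel → 0% → €0.00
Total tax = €0.24 + €7.07 + €8.24 + €22.41 + €1.42 + €5.50 = €44.88

€44.88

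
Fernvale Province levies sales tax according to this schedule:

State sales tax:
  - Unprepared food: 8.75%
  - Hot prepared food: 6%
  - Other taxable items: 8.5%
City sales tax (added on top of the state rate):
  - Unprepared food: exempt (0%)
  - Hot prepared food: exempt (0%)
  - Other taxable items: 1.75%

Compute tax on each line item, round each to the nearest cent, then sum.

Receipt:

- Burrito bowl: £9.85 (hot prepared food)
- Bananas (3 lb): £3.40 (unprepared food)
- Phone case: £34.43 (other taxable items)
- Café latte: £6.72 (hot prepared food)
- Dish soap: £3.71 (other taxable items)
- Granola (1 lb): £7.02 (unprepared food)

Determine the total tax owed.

Burrito bowl £9.85: hot prepared food → 6% + 0% city = 6% → £0.59
Bananas (3 lb) £3.40: unprepared food → 8.75% + 0% city = 8.75% → £0.30
Phone case £34.43: other taxable items → 8.5% + 1.75% city = 10.25% → £3.53
Café latte £6.72: hot prepared food → 6% + 0% city = 6% → £0.40
Dish soap £3.71: other taxable items → 8.5% + 1.75% city = 10.25% → £0.38
Granola (1 lb) £7.02: unprepared food → 8.75% + 0% city = 8.75% → £0.61
Total tax = £0.59 + £0.30 + £3.53 + £0.40 + £0.38 + £0.61 = £5.81

£5.81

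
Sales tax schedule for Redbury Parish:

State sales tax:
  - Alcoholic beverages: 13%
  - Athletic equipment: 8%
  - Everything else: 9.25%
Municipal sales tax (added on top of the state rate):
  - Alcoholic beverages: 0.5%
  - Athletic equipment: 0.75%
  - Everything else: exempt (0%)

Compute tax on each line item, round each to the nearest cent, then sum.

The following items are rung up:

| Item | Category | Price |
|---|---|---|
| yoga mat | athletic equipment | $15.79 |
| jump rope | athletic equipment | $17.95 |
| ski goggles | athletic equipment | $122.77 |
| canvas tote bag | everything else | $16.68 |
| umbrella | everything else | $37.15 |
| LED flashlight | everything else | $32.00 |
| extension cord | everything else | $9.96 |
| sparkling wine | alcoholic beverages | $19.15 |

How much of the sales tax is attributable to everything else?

$8.86

Canvas tote bag $16.68: everything else → 9.25% + 0% municipal = 9.25% → $1.54
Umbrella $37.15: everything else → 9.25% + 0% municipal = 9.25% → $3.44
LED flashlight $32.00: everything else → 9.25% + 0% municipal = 9.25% → $2.96
Extension cord $9.96: everything else → 9.25% + 0% municipal = 9.25% → $0.92
Tax on everything else = $1.54 + $3.44 + $2.96 + $0.92 = $8.86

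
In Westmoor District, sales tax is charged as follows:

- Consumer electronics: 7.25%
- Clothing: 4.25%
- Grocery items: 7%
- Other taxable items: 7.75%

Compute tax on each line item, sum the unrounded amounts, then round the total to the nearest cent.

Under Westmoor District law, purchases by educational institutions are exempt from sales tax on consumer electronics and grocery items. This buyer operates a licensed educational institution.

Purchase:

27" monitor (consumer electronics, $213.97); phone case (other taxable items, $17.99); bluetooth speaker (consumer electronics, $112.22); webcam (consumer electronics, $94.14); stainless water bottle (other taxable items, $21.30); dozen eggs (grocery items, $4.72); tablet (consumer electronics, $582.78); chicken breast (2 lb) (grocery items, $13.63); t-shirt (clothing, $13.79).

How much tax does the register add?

$3.63

27" monitor $213.97: consumer electronics, buyer-exempt → 0% → $0.00
Phone case $17.99: other taxable items → 7.75% → $1.394225
Bluetooth speaker $112.22: consumer electronics, buyer-exempt → 0% → $0.00
Webcam $94.14: consumer electronics, buyer-exempt → 0% → $0.00
Stainless water bottle $21.30: other taxable items → 7.75% → $1.65075
Dozen eggs $4.72: grocery items, buyer-exempt → 0% → $0.00
Tablet $582.78: consumer electronics, buyer-exempt → 0% → $0.00
Chicken breast (2 lb) $13.63: grocery items, buyer-exempt → 0% → $0.00
T-shirt $13.79: clothing → 4.25% → $0.586075
Unrounded tax sum = $3.63105 → $3.63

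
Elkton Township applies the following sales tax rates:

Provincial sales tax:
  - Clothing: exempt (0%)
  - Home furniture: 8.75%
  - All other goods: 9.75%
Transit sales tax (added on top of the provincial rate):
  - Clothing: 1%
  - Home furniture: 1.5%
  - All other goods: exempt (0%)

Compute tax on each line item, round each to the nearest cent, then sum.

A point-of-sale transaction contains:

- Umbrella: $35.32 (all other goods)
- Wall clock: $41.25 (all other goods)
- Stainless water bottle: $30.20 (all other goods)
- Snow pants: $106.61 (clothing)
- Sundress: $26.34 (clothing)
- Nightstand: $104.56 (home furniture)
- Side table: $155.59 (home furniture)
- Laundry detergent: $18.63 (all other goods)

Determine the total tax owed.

$40.22

Umbrella $35.32: all other goods → 9.75% + 0% transit = 9.75% → $3.44
Wall clock $41.25: all other goods → 9.75% + 0% transit = 9.75% → $4.02
Stainless water bottle $30.20: all other goods → 9.75% + 0% transit = 9.75% → $2.94
Snow pants $106.61: clothing → 0% + 1% transit = 1% → $1.07
Sundress $26.34: clothing → 0% + 1% transit = 1% → $0.26
Nightstand $104.56: home furniture → 8.75% + 1.5% transit = 10.25% → $10.72
Side table $155.59: home furniture → 8.75% + 1.5% transit = 10.25% → $15.95
Laundry detergent $18.63: all other goods → 9.75% + 0% transit = 9.75% → $1.82
Total tax = $3.44 + $4.02 + $2.94 + $1.07 + $0.26 + $10.72 + $15.95 + $1.82 = $40.22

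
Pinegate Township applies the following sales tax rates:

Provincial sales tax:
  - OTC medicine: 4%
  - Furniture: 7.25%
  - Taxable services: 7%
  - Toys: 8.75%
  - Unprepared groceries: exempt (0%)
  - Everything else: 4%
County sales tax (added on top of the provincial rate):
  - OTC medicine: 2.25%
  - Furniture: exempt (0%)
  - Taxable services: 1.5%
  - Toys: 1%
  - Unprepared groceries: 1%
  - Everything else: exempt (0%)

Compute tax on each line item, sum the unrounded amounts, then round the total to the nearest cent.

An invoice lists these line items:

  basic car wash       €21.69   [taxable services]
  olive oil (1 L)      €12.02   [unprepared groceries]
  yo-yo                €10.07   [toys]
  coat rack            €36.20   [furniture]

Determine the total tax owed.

€5.57

Basic car wash €21.69: taxable services → 7% + 1.5% county = 8.5% → €1.84365
Olive oil (1 L) €12.02: unprepared groceries → 0% + 1% county = 1% → €0.1202
Yo-yo €10.07: toys → 8.75% + 1% county = 9.75% → €0.981825
Coat rack €36.20: furniture → 7.25% + 0% county = 7.25% → €2.6245
Unrounded tax sum = €5.570175 → €5.57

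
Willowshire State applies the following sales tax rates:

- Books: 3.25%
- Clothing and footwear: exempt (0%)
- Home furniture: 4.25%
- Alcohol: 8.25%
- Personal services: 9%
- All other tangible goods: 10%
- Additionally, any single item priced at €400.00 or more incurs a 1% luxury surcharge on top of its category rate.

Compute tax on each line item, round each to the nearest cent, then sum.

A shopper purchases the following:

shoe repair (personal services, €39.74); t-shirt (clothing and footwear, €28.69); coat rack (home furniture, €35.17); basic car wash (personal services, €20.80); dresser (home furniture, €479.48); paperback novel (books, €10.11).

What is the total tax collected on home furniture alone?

Coat rack €35.17: home furniture → 4.25% → €1.49
Dresser €479.48: home furniture → 4.25% + 1% surcharge = 5.25% → €25.17
Tax on home furniture = €1.49 + €25.17 = €26.66

€26.66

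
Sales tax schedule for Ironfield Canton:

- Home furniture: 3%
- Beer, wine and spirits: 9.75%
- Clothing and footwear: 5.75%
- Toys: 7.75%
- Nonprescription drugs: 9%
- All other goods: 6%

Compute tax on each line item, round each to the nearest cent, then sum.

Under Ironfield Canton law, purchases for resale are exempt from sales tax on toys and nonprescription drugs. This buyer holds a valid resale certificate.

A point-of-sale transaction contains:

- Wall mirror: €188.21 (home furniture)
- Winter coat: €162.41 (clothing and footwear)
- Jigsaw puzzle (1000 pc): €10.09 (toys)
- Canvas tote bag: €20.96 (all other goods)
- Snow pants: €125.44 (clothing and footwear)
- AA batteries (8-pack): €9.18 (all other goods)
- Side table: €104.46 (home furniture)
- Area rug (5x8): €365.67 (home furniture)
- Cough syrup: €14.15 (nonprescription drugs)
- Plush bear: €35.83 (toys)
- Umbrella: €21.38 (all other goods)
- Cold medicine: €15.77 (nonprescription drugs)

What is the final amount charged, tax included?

Wall mirror €188.21: home furniture → 3% → €5.65
Winter coat €162.41: clothing and footwear → 5.75% → €9.34
Jigsaw puzzle (1000 pc) €10.09: toys, buyer-exempt → 0% → €0.00
Canvas tote bag €20.96: all other goods → 6% → €1.26
Snow pants €125.44: clothing and footwear → 5.75% → €7.21
AA batteries (8-pack) €9.18: all other goods → 6% → €0.55
Side table €104.46: home furniture → 3% → €3.13
Area rug (5x8) €365.67: home furniture → 3% → €10.97
Cough syrup €14.15: nonprescription drugs, buyer-exempt → 0% → €0.00
Plush bear €35.83: toys, buyer-exempt → 0% → €0.00
Umbrella €21.38: all other goods → 6% → €1.28
Cold medicine €15.77: nonprescription drugs, buyer-exempt → 0% → €0.00
Subtotal = €1073.55; tax = €39.39; total due = €1112.94

€1112.94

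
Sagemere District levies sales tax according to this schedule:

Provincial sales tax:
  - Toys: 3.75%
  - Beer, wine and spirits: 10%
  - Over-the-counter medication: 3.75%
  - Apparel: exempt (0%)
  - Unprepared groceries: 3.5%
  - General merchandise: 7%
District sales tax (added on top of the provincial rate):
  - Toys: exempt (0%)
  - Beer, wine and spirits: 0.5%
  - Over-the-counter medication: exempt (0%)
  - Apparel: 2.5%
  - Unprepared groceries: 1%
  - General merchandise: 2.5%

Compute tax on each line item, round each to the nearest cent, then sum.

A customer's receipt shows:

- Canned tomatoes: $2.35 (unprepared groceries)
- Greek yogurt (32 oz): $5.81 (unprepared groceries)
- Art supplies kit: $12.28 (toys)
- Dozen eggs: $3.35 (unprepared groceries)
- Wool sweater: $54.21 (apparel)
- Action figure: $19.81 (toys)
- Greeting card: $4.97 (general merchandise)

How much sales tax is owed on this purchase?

Canned tomatoes $2.35: unprepared groceries → 3.5% + 1% district = 4.5% → $0.11
Greek yogurt (32 oz) $5.81: unprepared groceries → 3.5% + 1% district = 4.5% → $0.26
Art supplies kit $12.28: toys → 3.75% + 0% district = 3.75% → $0.46
Dozen eggs $3.35: unprepared groceries → 3.5% + 1% district = 4.5% → $0.15
Wool sweater $54.21: apparel → 0% + 2.5% district = 2.5% → $1.36
Action figure $19.81: toys → 3.75% + 0% district = 3.75% → $0.74
Greeting card $4.97: general merchandise → 7% + 2.5% district = 9.5% → $0.47
Total tax = $0.11 + $0.26 + $0.46 + $0.15 + $1.36 + $0.74 + $0.47 = $3.55

$3.55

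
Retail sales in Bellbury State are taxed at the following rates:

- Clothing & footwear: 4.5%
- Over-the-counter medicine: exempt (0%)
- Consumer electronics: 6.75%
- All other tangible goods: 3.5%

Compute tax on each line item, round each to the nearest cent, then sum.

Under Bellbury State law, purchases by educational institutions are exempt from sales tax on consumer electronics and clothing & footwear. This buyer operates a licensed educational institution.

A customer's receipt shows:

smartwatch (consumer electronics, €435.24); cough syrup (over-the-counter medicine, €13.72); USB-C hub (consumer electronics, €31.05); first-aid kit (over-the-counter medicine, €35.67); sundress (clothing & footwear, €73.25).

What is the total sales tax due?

Smartwatch €435.24: consumer electronics, buyer-exempt → 0% → €0.00
Cough syrup €13.72: over-the-counter medicine → 0% → €0.00
USB-C hub €31.05: consumer electronics, buyer-exempt → 0% → €0.00
First-aid kit €35.67: over-the-counter medicine → 0% → €0.00
Sundress €73.25: clothing & footwear, buyer-exempt → 0% → €0.00
Total tax = €0.00

€0.00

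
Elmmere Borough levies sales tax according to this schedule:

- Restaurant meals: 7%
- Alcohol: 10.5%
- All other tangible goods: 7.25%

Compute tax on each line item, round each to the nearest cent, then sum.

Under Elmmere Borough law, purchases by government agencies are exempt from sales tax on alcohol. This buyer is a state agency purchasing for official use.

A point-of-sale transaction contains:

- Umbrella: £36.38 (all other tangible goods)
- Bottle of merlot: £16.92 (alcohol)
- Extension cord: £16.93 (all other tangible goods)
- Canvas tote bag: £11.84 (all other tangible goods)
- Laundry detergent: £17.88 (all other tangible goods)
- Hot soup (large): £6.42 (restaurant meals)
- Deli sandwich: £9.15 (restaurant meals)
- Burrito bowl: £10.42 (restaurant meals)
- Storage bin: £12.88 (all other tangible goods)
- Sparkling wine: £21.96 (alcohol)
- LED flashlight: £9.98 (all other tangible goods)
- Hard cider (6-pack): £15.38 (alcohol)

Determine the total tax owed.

Umbrella £36.38: all other tangible goods → 7.25% → £2.64
Bottle of merlot £16.92: alcohol, buyer-exempt → 0% → £0.00
Extension cord £16.93: all other tangible goods → 7.25% → £1.23
Canvas tote bag £11.84: all other tangible goods → 7.25% → £0.86
Laundry detergent £17.88: all other tangible goods → 7.25% → £1.30
Hot soup (large) £6.42: restaurant meals → 7% → £0.45
Deli sandwich £9.15: restaurant meals → 7% → £0.64
Burrito bowl £10.42: restaurant meals → 7% → £0.73
Storage bin £12.88: all other tangible goods → 7.25% → £0.93
Sparkling wine £21.96: alcohol, buyer-exempt → 0% → £0.00
LED flashlight £9.98: all other tangible goods → 7.25% → £0.72
Hard cider (6-pack) £15.38: alcohol, buyer-exempt → 0% → £0.00
Total tax = £2.64 + £1.23 + £0.86 + £1.30 + £0.45 + £0.64 + £0.73 + £0.93 + £0.72 = £9.50

£9.50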